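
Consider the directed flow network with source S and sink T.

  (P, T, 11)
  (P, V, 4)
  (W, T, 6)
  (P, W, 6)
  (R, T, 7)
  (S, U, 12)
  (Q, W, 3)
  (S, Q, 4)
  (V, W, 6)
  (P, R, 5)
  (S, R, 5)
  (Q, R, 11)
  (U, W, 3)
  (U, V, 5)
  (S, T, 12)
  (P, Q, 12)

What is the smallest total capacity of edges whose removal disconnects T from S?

25

Augment S→T: bottleneck 12, flow now 12.
Augment S→R→T: bottleneck 5, flow now 17.
Augment S→Q→R→T: bottleneck 2, flow now 19.
Augment S→Q→W→T: bottleneck 2, flow now 21.
Augment S→U→W→T: bottleneck 3, flow now 24.
Augment S→U→V→W→T: bottleneck 1, flow now 25.
No augmenting path remains; maximum flow = 25.
By max-flow min-cut, the minimum cut capacity equals the max flow.
In the residual graph, reachable from S: {S, Q, R, U, V, W}.
Min-cut edges: S→T (12), R→T (7), W→T (6); capacity 12 + 7 + 6 = 25.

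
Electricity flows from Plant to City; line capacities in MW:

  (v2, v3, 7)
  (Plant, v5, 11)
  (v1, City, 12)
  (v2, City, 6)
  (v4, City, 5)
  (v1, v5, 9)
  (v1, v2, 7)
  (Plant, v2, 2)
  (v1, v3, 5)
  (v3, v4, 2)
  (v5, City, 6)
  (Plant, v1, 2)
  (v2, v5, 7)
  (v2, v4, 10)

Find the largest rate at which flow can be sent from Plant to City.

Augment Plant→v1→City: bottleneck 2, flow now 2.
Augment Plant→v2→City: bottleneck 2, flow now 4.
Augment Plant→v5→City: bottleneck 6, flow now 10.
No augmenting path remains; maximum flow = 10.
In the residual graph, reachable from Plant: {Plant, v5}.
Min-cut edges: Plant→v1 (2), Plant→v2 (2), v5→City (6); capacity 2 + 2 + 6 = 10.
This cut is saturated, so no flow can exceed 10.

10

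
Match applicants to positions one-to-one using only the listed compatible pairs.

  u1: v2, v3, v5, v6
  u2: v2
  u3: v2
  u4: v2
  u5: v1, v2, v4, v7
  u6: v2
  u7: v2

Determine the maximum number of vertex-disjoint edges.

Unit-capacity flow: source→left, listed edges, right→sink; max matching = max flow.
Augmenting path u1→v2 (+1); matched 1.
Augmenting path u5→v1 (+1); matched 2.
Augmenting path u2→v2→u1→v3 (+1); matched 3.
No augmenting path remains; maximum matching = 3.
König certificate: {u1, u5, v2} is a vertex cover of size 3 (every listed pair touches it), so no matching can be larger.

3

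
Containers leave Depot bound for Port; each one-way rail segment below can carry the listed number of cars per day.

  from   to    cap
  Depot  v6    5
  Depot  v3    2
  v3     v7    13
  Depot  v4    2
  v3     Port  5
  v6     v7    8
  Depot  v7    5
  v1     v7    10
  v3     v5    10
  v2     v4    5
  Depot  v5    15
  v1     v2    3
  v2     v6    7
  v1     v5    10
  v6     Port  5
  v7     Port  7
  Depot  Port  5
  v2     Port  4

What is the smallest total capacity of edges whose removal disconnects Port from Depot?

Augment Depot→Port: bottleneck 5, flow now 5.
Augment Depot→v3→Port: bottleneck 2, flow now 7.
Augment Depot→v6→Port: bottleneck 5, flow now 12.
Augment Depot→v7→Port: bottleneck 5, flow now 17.
No augmenting path remains; maximum flow = 17.
By max-flow min-cut, the minimum cut capacity equals the max flow.
In the residual graph, reachable from Depot: {Depot, v4, v5}.
Min-cut edges: Depot→v3 (2), Depot→v6 (5), Depot→v7 (5), Depot→Port (5); capacity 2 + 5 + 5 + 5 = 17.

17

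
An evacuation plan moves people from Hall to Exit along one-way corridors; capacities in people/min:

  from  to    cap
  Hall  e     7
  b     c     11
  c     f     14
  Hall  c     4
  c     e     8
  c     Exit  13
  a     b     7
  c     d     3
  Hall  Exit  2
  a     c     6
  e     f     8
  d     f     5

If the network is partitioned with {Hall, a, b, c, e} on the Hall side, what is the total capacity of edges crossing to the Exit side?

Edges leaving {Hall, a, b, c, e}: Hall→Exit (2), c→d (3), c→f (14), c→Exit (13), e→f (8).
Cut capacity = 2 + 3 + 14 + 13 + 8 = 40.

40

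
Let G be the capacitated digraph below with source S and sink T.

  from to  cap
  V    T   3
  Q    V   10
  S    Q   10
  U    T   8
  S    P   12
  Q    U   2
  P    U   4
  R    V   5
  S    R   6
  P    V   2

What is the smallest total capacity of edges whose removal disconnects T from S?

Augment S→P→U→T: bottleneck 4, flow now 4.
Augment S→P→V→T: bottleneck 2, flow now 6.
Augment S→Q→U→T: bottleneck 2, flow now 8.
Augment S→Q→V→T: bottleneck 1, flow now 9.
No augmenting path remains; maximum flow = 9.
By max-flow min-cut, the minimum cut capacity equals the max flow.
In the residual graph, reachable from S: {S, P, Q, R, V}.
Min-cut edges: P→U (4), Q→U (2), V→T (3); capacity 4 + 2 + 3 = 9.

9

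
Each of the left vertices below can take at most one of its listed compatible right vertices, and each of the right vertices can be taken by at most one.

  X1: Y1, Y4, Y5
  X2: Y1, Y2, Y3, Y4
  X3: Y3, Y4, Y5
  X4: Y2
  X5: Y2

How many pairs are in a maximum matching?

Unit-capacity flow: source→left, listed edges, right→sink; max matching = max flow.
Augmenting path X1→Y1 (+1); matched 1.
Augmenting path X2→Y2 (+1); matched 2.
Augmenting path X3→Y3 (+1); matched 3.
Augmenting path X4→Y2→X2→Y4 (+1); matched 4.
No augmenting path remains; maximum matching = 4.
König certificate: {X1, X2, X3, Y2} is a vertex cover of size 4 (every listed pair touches it), so no matching can be larger.

4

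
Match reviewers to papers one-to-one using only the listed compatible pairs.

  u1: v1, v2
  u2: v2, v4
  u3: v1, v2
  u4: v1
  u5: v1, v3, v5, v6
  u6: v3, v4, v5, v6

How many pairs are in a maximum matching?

Unit-capacity flow: source→left, listed edges, right→sink; max matching = max flow.
Augmenting path u1→v1 (+1); matched 1.
Augmenting path u2→v2 (+1); matched 2.
Augmenting path u5→v3 (+1); matched 3.
Augmenting path u6→v4 (+1); matched 4.
Augmenting path u3→v2→u2→v4→u6→v5 (+1); matched 5.
No augmenting path remains; maximum matching = 5.
König certificate: {u2, u5, u6, v1, v2} is a vertex cover of size 5 (every listed pair touches it), so no matching can be larger.

5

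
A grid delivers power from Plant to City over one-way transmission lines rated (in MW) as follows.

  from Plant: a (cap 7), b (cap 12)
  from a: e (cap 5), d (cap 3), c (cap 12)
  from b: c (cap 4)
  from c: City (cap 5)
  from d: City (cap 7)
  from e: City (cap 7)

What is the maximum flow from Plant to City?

Augment Plant→a→c→City: bottleneck 5, flow now 5.
Augment Plant→a→d→City: bottleneck 2, flow now 7.
Augment Plant→b→c→a→d→City: bottleneck 1, flow now 8. (uses reverse residual edge)
Augment Plant→b→c→a→e→City: bottleneck 3, flow now 11. (uses reverse residual edge)
No augmenting path remains; maximum flow = 11.
In the residual graph, reachable from Plant: {Plant, b}.
Min-cut edges: Plant→a (7), b→c (4); capacity 7 + 4 = 11.
This cut is saturated, so no flow can exceed 11.

11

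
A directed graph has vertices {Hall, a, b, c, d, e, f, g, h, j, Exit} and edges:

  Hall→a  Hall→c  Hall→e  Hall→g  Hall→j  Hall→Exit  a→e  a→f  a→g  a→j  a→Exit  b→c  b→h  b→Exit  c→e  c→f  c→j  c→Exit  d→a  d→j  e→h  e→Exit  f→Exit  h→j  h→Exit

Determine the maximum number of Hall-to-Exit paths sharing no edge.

Assign every edge capacity 1; by Menger, the answer equals the max flow.
Path Hall→Exit (+1); total 1.
Path Hall→a→Exit (+1); total 2.
Path Hall→c→Exit (+1); total 3.
Path Hall→e→Exit (+1); total 4.
No residual Hall→Exit path; max flow = 4.
Certifying cut of size 4: {Hall→Exit, Hall→a, Hall→c, Hall→e}.

4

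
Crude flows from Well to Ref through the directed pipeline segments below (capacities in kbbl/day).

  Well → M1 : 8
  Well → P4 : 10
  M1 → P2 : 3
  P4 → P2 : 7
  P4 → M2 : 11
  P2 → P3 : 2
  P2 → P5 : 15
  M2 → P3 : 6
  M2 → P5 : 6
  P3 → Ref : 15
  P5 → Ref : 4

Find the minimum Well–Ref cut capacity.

12

Augment Well→M1→P2→P3→Ref: bottleneck 2, flow now 2.
Augment Well→M1→P2→P5→Ref: bottleneck 1, flow now 3.
Augment Well→P4→P2→P5→Ref: bottleneck 3, flow now 6.
Augment Well→P4→M2→P3→Ref: bottleneck 6, flow now 12.
No augmenting path remains; maximum flow = 12.
By max-flow min-cut, the minimum cut capacity equals the max flow.
In the residual graph, reachable from Well: {Well, M1, P4, P2, M2, P5}.
Min-cut edges: P2→P3 (2), M2→P3 (6), P5→Ref (4); capacity 2 + 6 + 4 = 12.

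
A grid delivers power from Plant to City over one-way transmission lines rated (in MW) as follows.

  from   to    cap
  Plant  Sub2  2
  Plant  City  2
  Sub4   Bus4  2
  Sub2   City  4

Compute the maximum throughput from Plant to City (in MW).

Augment Plant→City: bottleneck 2, flow now 2.
Augment Plant→Sub2→City: bottleneck 2, flow now 4.
No augmenting path remains; maximum flow = 4.
In the residual graph, reachable from Plant: {Plant}.
Min-cut edges: Plant→Sub2 (2), Plant→City (2); capacity 2 + 2 = 4.
This cut is saturated, so no flow can exceed 4.

4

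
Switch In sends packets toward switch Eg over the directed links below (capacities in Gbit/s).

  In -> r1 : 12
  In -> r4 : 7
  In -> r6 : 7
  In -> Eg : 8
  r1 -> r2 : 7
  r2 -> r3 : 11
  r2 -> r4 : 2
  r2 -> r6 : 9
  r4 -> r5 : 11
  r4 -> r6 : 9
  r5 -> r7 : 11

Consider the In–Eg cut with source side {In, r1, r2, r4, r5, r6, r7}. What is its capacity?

19

Edges leaving {In, r1, r2, r4, r5, r6, r7}: In→Eg (8), r2→r3 (11).
Cut capacity = 8 + 11 = 19.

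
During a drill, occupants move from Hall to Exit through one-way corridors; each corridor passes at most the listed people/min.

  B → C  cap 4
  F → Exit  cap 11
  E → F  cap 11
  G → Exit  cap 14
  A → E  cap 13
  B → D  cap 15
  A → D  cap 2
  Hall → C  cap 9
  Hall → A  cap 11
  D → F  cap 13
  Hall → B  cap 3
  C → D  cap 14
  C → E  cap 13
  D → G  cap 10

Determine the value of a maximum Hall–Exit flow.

21

Augment Hall→A→D→F→Exit: bottleneck 2, flow now 2.
Augment Hall→A→E→F→Exit: bottleneck 9, flow now 11.
Augment Hall→B→D→G→Exit: bottleneck 3, flow now 14.
Augment Hall→C→D→G→Exit: bottleneck 7, flow now 21.
No augmenting path remains; maximum flow = 21.
In the residual graph, reachable from Hall: {Hall, A, B, C, D, E, F}.
Min-cut edges: D→G (10), F→Exit (11); capacity 10 + 11 = 21.
This cut is saturated, so no flow can exceed 21.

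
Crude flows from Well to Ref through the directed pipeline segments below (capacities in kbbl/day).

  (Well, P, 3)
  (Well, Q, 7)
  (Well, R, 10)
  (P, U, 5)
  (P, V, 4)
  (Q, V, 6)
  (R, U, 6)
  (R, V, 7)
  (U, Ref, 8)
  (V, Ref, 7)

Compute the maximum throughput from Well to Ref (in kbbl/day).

15

Augment Well→P→U→Ref: bottleneck 3, flow now 3.
Augment Well→Q→V→Ref: bottleneck 6, flow now 9.
Augment Well→R→U→Ref: bottleneck 5, flow now 14.
Augment Well→R→V→Ref: bottleneck 1, flow now 15.
No augmenting path remains; maximum flow = 15.
In the residual graph, reachable from Well: {Well, P, Q, R, U, V}.
Min-cut edges: U→Ref (8), V→Ref (7); capacity 8 + 7 = 15.
This cut is saturated, so no flow can exceed 15.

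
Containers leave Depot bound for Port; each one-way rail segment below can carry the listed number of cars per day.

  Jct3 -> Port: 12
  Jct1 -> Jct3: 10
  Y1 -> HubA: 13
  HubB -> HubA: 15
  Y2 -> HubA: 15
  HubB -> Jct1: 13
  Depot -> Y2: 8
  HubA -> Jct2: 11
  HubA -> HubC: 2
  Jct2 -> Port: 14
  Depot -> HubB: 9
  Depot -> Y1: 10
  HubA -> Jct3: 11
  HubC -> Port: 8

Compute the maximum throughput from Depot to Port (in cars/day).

Augment Depot→Y2→HubA→HubC→Port: bottleneck 2, flow now 2.
Augment Depot→Y2→HubA→Jct2→Port: bottleneck 6, flow now 8.
Augment Depot→Y1→HubA→Jct2→Port: bottleneck 5, flow now 13.
Augment Depot→Y1→HubA→Jct3→Port: bottleneck 5, flow now 18.
Augment Depot→HubB→Jct1→Jct3→Port: bottleneck 7, flow now 25.
No augmenting path remains; maximum flow = 25.
In the residual graph, reachable from Depot: {Depot, Y2, Y1, HubB, Jct1, HubA, Jct3}.
Min-cut edges: HubA→HubC (2), HubA→Jct2 (11), Jct3→Port (12); capacity 2 + 11 + 12 = 25.
This cut is saturated, so no flow can exceed 25.

25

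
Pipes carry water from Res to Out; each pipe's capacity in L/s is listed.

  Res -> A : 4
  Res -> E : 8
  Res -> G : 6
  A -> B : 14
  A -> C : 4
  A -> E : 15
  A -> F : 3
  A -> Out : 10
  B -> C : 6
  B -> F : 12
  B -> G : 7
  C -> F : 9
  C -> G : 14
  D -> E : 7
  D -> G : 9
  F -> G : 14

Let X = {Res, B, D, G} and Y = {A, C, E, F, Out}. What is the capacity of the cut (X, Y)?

37

Edges leaving {Res, B, D, G}: Res→A (4), Res→E (8), B→C (6), B→F (12), D→E (7).
Cut capacity = 4 + 8 + 6 + 12 + 7 = 37.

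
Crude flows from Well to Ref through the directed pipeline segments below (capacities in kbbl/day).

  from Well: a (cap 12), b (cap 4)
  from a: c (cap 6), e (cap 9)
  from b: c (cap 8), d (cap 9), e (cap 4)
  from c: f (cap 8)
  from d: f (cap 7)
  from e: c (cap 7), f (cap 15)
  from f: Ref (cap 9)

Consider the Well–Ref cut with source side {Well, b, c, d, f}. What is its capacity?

25

Edges leaving {Well, b, c, d, f}: Well→a (12), b→e (4), f→Ref (9).
Cut capacity = 12 + 4 + 9 = 25.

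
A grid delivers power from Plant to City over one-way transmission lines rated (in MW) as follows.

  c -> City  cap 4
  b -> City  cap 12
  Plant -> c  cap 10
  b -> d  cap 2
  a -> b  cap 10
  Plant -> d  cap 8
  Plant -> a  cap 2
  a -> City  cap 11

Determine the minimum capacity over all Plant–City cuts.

Augment Plant→a→City: bottleneck 2, flow now 2.
Augment Plant→c→City: bottleneck 4, flow now 6.
No augmenting path remains; maximum flow = 6.
By max-flow min-cut, the minimum cut capacity equals the max flow.
In the residual graph, reachable from Plant: {Plant, c, d}.
Min-cut edges: Plant→a (2), c→City (4); capacity 2 + 4 = 6.

6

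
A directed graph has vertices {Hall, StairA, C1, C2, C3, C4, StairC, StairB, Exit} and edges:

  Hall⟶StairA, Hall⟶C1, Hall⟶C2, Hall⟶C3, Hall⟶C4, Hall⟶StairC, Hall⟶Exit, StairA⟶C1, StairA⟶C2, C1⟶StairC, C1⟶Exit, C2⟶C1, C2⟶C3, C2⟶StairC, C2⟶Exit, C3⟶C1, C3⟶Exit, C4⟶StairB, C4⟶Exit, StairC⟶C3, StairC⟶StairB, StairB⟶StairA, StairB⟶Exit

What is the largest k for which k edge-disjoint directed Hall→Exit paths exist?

6

Assign every edge capacity 1; by Menger, the answer equals the max flow.
Path Hall→Exit (+1); total 1.
Path Hall→C1→Exit (+1); total 2.
Path Hall→C2→Exit (+1); total 3.
Path Hall→C3→Exit (+1); total 4.
Path Hall→C4→Exit (+1); total 5.
Path Hall→StairC→StairB→Exit (+1); total 6.
No residual Hall→Exit path; max flow = 6.
Certifying cut of size 6: {C1→Exit, C2→Exit, C3→Exit, Hall→C4, Hall→Exit, StairC→StairB}.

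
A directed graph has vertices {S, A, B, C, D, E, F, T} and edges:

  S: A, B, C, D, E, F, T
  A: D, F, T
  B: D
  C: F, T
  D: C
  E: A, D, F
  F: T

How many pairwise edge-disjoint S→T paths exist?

4

Assign every edge capacity 1; by Menger, the answer equals the max flow.
Path S→T (+1); total 1.
Path S→A→T (+1); total 2.
Path S→C→T (+1); total 3.
Path S→F→T (+1); total 4.
No residual S→T path; max flow = 4.
Certifying cut of size 4: {A→T, C→T, F→T, S→T}.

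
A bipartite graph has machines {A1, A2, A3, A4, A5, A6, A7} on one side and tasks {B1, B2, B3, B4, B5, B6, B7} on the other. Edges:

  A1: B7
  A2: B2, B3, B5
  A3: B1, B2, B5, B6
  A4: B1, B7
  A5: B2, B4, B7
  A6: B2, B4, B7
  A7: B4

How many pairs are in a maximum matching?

6

Unit-capacity flow: source→left, listed edges, right→sink; max matching = max flow.
Augmenting path A1→B7 (+1); matched 1.
Augmenting path A2→B2 (+1); matched 2.
Augmenting path A3→B1 (+1); matched 3.
Augmenting path A5→B4 (+1); matched 4.
Augmenting path A4→B1→A3→B5 (+1); matched 5.
Augmenting path A6→B2→A2→B3 (+1); matched 6.
No augmenting path remains; maximum matching = 6.
König certificate: {A2, A3, A4, B2, B4, B7} is a vertex cover of size 6 (every listed pair touches it), so no matching can be larger.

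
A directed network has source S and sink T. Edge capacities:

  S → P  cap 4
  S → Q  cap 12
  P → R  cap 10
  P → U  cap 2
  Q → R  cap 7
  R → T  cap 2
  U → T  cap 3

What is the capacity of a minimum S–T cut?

Augment S→P→R→T: bottleneck 2, flow now 2.
Augment S→P→U→T: bottleneck 2, flow now 4.
No augmenting path remains; maximum flow = 4.
By max-flow min-cut, the minimum cut capacity equals the max flow.
In the residual graph, reachable from S: {S, P, Q, R}.
Min-cut edges: P→U (2), R→T (2); capacity 2 + 2 = 4.

4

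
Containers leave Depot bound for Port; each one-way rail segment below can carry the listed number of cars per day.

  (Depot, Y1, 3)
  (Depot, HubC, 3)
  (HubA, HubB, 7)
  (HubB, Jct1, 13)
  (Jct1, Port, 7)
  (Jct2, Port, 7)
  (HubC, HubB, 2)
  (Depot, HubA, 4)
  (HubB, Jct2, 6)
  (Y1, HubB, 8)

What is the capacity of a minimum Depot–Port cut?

Augment Depot→HubA→HubB→Jct1→Port: bottleneck 4, flow now 4.
Augment Depot→HubC→HubB→Jct1→Port: bottleneck 2, flow now 6.
Augment Depot→Y1→HubB→Jct1→Port: bottleneck 1, flow now 7.
Augment Depot→Y1→HubB→Jct2→Port: bottleneck 2, flow now 9.
No augmenting path remains; maximum flow = 9.
By max-flow min-cut, the minimum cut capacity equals the max flow.
In the residual graph, reachable from Depot: {Depot, HubC}.
Min-cut edges: Depot→HubA (4), Depot→Y1 (3), HubC→HubB (2); capacity 4 + 3 + 2 = 9.

9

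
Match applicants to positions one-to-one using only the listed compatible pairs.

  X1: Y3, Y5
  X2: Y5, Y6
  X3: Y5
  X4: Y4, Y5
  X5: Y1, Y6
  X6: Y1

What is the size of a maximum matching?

Unit-capacity flow: source→left, listed edges, right→sink; max matching = max flow.
Augmenting path X1→Y3 (+1); matched 1.
Augmenting path X2→Y5 (+1); matched 2.
Augmenting path X4→Y4 (+1); matched 3.
Augmenting path X5→Y1 (+1); matched 4.
Augmenting path X3→Y5→X2→Y6 (+1); matched 5.
No augmenting path remains; maximum matching = 5.
König certificate: {X1, X4, Y1, Y5, Y6} is a vertex cover of size 5 (every listed pair touches it), so no matching can be larger.

5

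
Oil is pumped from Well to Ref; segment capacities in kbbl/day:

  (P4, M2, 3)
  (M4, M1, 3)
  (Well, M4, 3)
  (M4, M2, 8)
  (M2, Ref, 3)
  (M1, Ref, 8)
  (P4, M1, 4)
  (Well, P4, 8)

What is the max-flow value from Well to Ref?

Augment Well→P4→M1→Ref: bottleneck 4, flow now 4.
Augment Well→P4→M2→Ref: bottleneck 3, flow now 7.
Augment Well→M4→M1→Ref: bottleneck 3, flow now 10.
No augmenting path remains; maximum flow = 10.
In the residual graph, reachable from Well: {Well, P4}.
Min-cut edges: Well→M4 (3), P4→M1 (4), P4→M2 (3); capacity 3 + 4 + 3 = 10.
This cut is saturated, so no flow can exceed 10.

10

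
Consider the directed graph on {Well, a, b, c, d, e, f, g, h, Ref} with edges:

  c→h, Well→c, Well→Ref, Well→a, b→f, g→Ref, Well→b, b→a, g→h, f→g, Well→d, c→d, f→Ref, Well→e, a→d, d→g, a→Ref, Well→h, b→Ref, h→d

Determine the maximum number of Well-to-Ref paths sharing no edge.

4

Assign every edge capacity 1; by Menger, the answer equals the max flow.
Path Well→Ref (+1); total 1.
Path Well→a→Ref (+1); total 2.
Path Well→b→Ref (+1); total 3.
Path Well→d→g→Ref (+1); total 4.
No residual Well→Ref path; max flow = 4.
Certifying cut of size 4: {Well→Ref, Well→a, Well→b, d→g}.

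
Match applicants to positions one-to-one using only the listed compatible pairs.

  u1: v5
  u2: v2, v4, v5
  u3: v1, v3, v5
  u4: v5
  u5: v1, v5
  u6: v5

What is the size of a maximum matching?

Unit-capacity flow: source→left, listed edges, right→sink; max matching = max flow.
Augmenting path u1→v5 (+1); matched 1.
Augmenting path u2→v2 (+1); matched 2.
Augmenting path u3→v1 (+1); matched 3.
Augmenting path u5→v1→u3→v3 (+1); matched 4.
No augmenting path remains; maximum matching = 4.
König certificate: {u2, u3, u5, v5} is a vertex cover of size 4 (every listed pair touches it), so no matching can be larger.

4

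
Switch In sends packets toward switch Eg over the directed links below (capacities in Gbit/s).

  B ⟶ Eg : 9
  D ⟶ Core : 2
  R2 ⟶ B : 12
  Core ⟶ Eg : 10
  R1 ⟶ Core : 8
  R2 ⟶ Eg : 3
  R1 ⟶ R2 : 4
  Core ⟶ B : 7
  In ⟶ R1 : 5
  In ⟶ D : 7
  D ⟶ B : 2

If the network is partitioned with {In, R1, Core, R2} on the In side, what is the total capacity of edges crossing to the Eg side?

Edges leaving {In, R1, Core, R2}: In→D (7), Core→B (7), Core→Eg (10), R2→B (12), R2→Eg (3).
Cut capacity = 7 + 7 + 10 + 12 + 3 = 39.

39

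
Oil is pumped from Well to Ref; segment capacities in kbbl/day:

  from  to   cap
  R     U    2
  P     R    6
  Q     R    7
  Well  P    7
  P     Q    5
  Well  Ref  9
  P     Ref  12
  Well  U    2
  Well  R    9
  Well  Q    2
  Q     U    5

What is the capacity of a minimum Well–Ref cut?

Augment Well→Ref: bottleneck 9, flow now 9.
Augment Well→P→Ref: bottleneck 7, flow now 16.
No augmenting path remains; maximum flow = 16.
By max-flow min-cut, the minimum cut capacity equals the max flow.
In the residual graph, reachable from Well: {Well, Q, R, U}.
Min-cut edges: Well→P (7), Well→Ref (9); capacity 7 + 9 = 16.

16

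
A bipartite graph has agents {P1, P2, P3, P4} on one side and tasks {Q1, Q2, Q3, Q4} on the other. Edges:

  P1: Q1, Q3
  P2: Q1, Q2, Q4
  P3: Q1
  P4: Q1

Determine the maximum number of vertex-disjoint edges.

Unit-capacity flow: source→left, listed edges, right→sink; max matching = max flow.
Augmenting path P1→Q1 (+1); matched 1.
Augmenting path P2→Q2 (+1); matched 2.
Augmenting path P3→Q1→P1→Q3 (+1); matched 3.
No augmenting path remains; maximum matching = 3.
König certificate: {P1, P2, Q1} is a vertex cover of size 3 (every listed pair touches it), so no matching can be larger.

3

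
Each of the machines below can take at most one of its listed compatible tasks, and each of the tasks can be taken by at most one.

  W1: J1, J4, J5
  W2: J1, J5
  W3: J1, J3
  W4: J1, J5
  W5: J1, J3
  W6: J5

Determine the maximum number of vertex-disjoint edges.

4

Unit-capacity flow: source→left, listed edges, right→sink; max matching = max flow.
Augmenting path W1→J1 (+1); matched 1.
Augmenting path W2→J5 (+1); matched 2.
Augmenting path W3→J3 (+1); matched 3.
Augmenting path W4→J1→W1→J4 (+1); matched 4.
No augmenting path remains; maximum matching = 4.
König certificate: {W1, J1, J3, J5} is a vertex cover of size 4 (every listed pair touches it), so no matching can be larger.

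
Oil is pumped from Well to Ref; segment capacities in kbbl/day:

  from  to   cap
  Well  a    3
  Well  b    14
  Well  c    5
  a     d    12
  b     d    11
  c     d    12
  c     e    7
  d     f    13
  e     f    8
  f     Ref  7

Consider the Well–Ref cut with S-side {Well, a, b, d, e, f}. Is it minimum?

Given cut capacity: 5 + 7 = 12.
Augment Well→a→d→f→Ref: bottleneck 3, flow now 3.
Augment Well→b→d→f→Ref: bottleneck 4, flow now 7.
No augmenting path remains; maximum flow = 7.
In the residual graph, reachable from Well: {Well, a, b, c, d, e, f}.
Min-cut edges: f→Ref (7); capacity 7 = 7.
Cut capacity 12 exceeds the max flow 7, so it is not minimum.

No — its capacity is 12, but the minimum cut has capacity 7.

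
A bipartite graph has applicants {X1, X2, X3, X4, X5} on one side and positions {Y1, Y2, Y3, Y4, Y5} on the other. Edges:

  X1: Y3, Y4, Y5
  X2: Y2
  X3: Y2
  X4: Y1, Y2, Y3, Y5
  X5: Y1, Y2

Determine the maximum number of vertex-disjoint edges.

4

Unit-capacity flow: source→left, listed edges, right→sink; max matching = max flow.
Augmenting path X1→Y3 (+1); matched 1.
Augmenting path X2→Y2 (+1); matched 2.
Augmenting path X4→Y1 (+1); matched 3.
Augmenting path X5→Y1→X4→Y5 (+1); matched 4.
No augmenting path remains; maximum matching = 4.
König certificate: {X1, X4, X5, Y2} is a vertex cover of size 4 (every listed pair touches it), so no matching can be larger.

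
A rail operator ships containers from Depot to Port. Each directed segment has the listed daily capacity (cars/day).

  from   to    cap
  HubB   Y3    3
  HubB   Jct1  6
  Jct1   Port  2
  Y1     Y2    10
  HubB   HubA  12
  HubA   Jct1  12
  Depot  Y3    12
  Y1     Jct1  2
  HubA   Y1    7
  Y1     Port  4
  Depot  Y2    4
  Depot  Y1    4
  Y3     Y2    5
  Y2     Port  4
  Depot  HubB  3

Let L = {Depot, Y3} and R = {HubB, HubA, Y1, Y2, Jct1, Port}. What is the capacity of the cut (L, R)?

Edges leaving {Depot, Y3}: Depot→HubB (3), Depot→Y1 (4), Depot→Y2 (4), Y3→Y2 (5).
Cut capacity = 3 + 4 + 4 + 5 = 16.

16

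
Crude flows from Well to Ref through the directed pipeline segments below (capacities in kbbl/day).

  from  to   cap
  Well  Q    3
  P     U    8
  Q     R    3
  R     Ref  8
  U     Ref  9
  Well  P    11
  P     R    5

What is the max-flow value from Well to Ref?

14

Augment Well→P→R→Ref: bottleneck 5, flow now 5.
Augment Well→P→U→Ref: bottleneck 6, flow now 11.
Augment Well→Q→R→Ref: bottleneck 3, flow now 14.
No augmenting path remains; maximum flow = 14.
In the residual graph, reachable from Well: {Well}.
Min-cut edges: Well→P (11), Well→Q (3); capacity 11 + 3 = 14.
This cut is saturated, so no flow can exceed 14.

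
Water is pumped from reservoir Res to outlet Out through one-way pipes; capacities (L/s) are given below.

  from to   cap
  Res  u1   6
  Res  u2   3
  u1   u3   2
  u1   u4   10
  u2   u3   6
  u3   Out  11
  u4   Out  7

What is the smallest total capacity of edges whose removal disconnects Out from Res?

9

Augment Res→u1→u3→Out: bottleneck 2, flow now 2.
Augment Res→u1→u4→Out: bottleneck 4, flow now 6.
Augment Res→u2→u3→Out: bottleneck 3, flow now 9.
No augmenting path remains; maximum flow = 9.
By max-flow min-cut, the minimum cut capacity equals the max flow.
In the residual graph, reachable from Res: {Res}.
Min-cut edges: Res→u1 (6), Res→u2 (3); capacity 6 + 3 = 9.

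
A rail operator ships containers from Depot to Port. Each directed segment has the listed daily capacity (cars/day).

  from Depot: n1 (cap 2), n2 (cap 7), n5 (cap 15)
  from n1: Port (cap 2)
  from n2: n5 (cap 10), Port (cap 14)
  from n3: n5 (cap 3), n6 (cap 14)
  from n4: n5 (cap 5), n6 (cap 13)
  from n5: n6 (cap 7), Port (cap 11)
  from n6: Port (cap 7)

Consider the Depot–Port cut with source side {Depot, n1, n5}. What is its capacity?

27

Edges leaving {Depot, n1, n5}: Depot→n2 (7), n1→Port (2), n5→n6 (7), n5→Port (11).
Cut capacity = 7 + 2 + 7 + 11 = 27.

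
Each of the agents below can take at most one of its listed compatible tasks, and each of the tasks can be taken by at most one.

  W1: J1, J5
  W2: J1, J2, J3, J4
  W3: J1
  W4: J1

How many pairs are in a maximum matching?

Unit-capacity flow: source→left, listed edges, right→sink; max matching = max flow.
Augmenting path W1→J1 (+1); matched 1.
Augmenting path W2→J2 (+1); matched 2.
Augmenting path W3→J1→W1→J5 (+1); matched 3.
No augmenting path remains; maximum matching = 3.
König certificate: {W1, W2, J1} is a vertex cover of size 3 (every listed pair touches it), so no matching can be larger.

3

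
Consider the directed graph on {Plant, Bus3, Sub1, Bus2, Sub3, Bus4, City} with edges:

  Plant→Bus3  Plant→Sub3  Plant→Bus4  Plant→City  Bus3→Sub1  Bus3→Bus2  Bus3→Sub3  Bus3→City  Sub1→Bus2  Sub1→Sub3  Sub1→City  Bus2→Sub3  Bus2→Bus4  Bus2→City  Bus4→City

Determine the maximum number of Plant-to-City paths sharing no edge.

Assign every edge capacity 1; by Menger, the answer equals the max flow.
Path Plant→City (+1); total 1.
Path Plant→Bus3→City (+1); total 2.
Path Plant→Bus4→City (+1); total 3.
No residual Plant→City path; max flow = 3.
Certifying cut of size 3: {Plant→Bus3, Plant→Bus4, Plant→City}.

3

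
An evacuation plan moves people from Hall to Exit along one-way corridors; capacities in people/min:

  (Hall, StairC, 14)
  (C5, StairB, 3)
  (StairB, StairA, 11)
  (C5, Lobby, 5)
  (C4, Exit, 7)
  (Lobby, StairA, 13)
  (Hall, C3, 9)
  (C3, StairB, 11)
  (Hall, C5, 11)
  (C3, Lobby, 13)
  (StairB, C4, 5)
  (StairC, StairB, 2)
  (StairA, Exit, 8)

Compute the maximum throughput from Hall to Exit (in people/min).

13

Augment Hall→C3→Lobby→StairA→Exit: bottleneck 8, flow now 8.
Augment Hall→C3→StairB→C4→Exit: bottleneck 1, flow now 9.
Augment Hall→StairC→StairB→C4→Exit: bottleneck 2, flow now 11.
Augment Hall→C5→StairB→C4→Exit: bottleneck 2, flow now 13.
No augmenting path remains; maximum flow = 13.
In the residual graph, reachable from Hall: {Hall, C3, StairC, C5, Lobby, StairB, StairA}.
Min-cut edges: StairB→C4 (5), StairA→Exit (8); capacity 5 + 8 = 13.
This cut is saturated, so no flow can exceed 13.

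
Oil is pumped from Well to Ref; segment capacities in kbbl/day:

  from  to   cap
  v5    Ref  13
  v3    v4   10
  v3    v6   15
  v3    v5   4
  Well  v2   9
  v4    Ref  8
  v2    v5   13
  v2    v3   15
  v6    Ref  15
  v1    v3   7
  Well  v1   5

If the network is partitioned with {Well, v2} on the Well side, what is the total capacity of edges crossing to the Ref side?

Edges leaving {Well, v2}: Well→v1 (5), v2→v3 (15), v2→v5 (13).
Cut capacity = 5 + 15 + 13 = 33.

33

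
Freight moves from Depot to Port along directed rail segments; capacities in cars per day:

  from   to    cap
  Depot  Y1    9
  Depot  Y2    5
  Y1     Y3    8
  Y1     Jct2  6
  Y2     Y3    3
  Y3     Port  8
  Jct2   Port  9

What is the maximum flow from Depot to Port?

Augment Depot→Y1→Y3→Port: bottleneck 8, flow now 8.
Augment Depot→Y1→Jct2→Port: bottleneck 1, flow now 9.
Augment Depot→Y2→Y3→Y1→Jct2→Port: bottleneck 3, flow now 12. (uses reverse residual edge)
No augmenting path remains; maximum flow = 12.
In the residual graph, reachable from Depot: {Depot, Y2}.
Min-cut edges: Depot→Y1 (9), Y2→Y3 (3); capacity 9 + 3 = 12.
This cut is saturated, so no flow can exceed 12.

12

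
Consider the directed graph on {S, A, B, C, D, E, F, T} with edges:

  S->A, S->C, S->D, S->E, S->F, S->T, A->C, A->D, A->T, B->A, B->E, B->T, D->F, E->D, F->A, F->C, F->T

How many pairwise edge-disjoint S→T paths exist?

Assign every edge capacity 1; by Menger, the answer equals the max flow.
Path S→T (+1); total 1.
Path S→A→T (+1); total 2.
Path S→F→T (+1); total 3.
No residual S→T path; max flow = 3.
Certifying cut of size 3: {A→T, F→T, S→T}.

3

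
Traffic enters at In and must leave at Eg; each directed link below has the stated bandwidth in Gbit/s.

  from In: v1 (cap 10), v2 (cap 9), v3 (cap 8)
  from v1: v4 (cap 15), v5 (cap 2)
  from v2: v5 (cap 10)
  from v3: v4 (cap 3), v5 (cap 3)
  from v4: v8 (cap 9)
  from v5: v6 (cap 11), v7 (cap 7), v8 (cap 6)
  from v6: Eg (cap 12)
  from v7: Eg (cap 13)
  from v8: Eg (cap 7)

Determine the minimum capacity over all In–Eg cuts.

21

Augment In→v1→v4→v8→Eg: bottleneck 7, flow now 7.
Augment In→v1→v5→v6→Eg: bottleneck 2, flow now 9.
Augment In→v2→v5→v6→Eg: bottleneck 9, flow now 18.
Augment In→v3→v5→v7→Eg: bottleneck 3, flow now 21.
No augmenting path remains; maximum flow = 21.
By max-flow min-cut, the minimum cut capacity equals the max flow.
In the residual graph, reachable from In: {In, v1, v3, v4, v8}.
Min-cut edges: In→v2 (9), v1→v5 (2), v3→v5 (3), v8→Eg (7); capacity 9 + 2 + 3 + 7 = 21.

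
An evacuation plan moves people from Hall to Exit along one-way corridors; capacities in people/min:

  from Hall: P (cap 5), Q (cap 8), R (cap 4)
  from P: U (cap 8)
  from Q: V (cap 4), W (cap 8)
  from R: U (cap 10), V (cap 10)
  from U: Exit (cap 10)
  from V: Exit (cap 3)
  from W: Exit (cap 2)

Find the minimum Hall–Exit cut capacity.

14

Augment Hall→P→U→Exit: bottleneck 5, flow now 5.
Augment Hall→Q→V→Exit: bottleneck 3, flow now 8.
Augment Hall→Q→W→Exit: bottleneck 2, flow now 10.
Augment Hall→R→U→Exit: bottleneck 4, flow now 14.
No augmenting path remains; maximum flow = 14.
By max-flow min-cut, the minimum cut capacity equals the max flow.
In the residual graph, reachable from Hall: {Hall, Q, V, W}.
Min-cut edges: Hall→P (5), Hall→R (4), V→Exit (3), W→Exit (2); capacity 5 + 4 + 3 + 2 = 14.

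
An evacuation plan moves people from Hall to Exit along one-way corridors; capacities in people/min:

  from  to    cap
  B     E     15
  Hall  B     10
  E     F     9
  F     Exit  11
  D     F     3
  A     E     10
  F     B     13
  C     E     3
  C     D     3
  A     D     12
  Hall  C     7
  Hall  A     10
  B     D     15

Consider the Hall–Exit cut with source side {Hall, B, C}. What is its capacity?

46

Edges leaving {Hall, B, C}: Hall→A (10), B→D (15), B→E (15), C→D (3), C→E (3).
Cut capacity = 10 + 15 + 15 + 3 + 3 = 46.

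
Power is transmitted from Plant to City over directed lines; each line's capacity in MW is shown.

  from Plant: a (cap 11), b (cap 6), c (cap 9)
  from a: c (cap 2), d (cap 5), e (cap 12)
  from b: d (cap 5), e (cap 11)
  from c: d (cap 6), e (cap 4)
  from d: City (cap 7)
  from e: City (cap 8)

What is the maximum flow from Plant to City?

Augment Plant→a→d→City: bottleneck 5, flow now 5.
Augment Plant→a→e→City: bottleneck 6, flow now 11.
Augment Plant→b→d→City: bottleneck 2, flow now 13.
Augment Plant→b→e→City: bottleneck 2, flow now 15.
No augmenting path remains; maximum flow = 15.
In the residual graph, reachable from Plant: {Plant, a, b, c, d, e}.
Min-cut edges: d→City (7), e→City (8); capacity 7 + 8 = 15.
This cut is saturated, so no flow can exceed 15.

15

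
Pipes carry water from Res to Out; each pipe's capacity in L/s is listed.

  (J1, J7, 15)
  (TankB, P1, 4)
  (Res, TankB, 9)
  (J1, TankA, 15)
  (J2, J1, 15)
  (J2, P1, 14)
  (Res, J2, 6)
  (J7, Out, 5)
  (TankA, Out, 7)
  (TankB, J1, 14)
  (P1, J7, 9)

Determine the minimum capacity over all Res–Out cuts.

12

Augment Res→TankB→P1→J7→Out: bottleneck 4, flow now 4.
Augment Res→TankB→J1→J7→Out: bottleneck 1, flow now 5.
Augment Res→TankB→J1→TankA→Out: bottleneck 4, flow now 9.
Augment Res→J2→J1→TankA→Out: bottleneck 3, flow now 12.
No augmenting path remains; maximum flow = 12.
By max-flow min-cut, the minimum cut capacity equals the max flow.
In the residual graph, reachable from Res: {Res, TankB, J2, P1, J1, J7, TankA}.
Min-cut edges: J7→Out (5), TankA→Out (7); capacity 5 + 7 = 12.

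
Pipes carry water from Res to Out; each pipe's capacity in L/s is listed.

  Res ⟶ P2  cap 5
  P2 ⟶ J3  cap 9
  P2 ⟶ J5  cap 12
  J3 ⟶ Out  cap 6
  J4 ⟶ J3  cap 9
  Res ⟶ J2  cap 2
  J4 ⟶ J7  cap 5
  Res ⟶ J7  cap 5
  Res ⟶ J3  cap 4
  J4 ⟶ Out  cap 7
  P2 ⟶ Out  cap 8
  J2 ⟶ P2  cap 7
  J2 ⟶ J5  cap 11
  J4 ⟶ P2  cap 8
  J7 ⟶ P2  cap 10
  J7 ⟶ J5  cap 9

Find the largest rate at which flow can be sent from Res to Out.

14

Augment Res→P2→Out: bottleneck 5, flow now 5.
Augment Res→J3→Out: bottleneck 4, flow now 9.
Augment Res→J7→P2→Out: bottleneck 3, flow now 12.
Augment Res→J7→P2→J3→Out: bottleneck 2, flow now 14.
No augmenting path remains; maximum flow = 14.
In the residual graph, reachable from Res: {Res, J7, J2, P2, J5, J3}.
Min-cut edges: P2→Out (8), J3→Out (6); capacity 8 + 6 = 14.
This cut is saturated, so no flow can exceed 14.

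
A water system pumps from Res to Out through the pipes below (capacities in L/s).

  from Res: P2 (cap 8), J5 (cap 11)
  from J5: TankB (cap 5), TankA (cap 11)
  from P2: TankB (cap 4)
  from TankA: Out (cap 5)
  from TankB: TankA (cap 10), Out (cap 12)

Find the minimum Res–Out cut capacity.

14

Augment Res→J5→TankA→Out: bottleneck 5, flow now 5.
Augment Res→J5→TankB→Out: bottleneck 5, flow now 10.
Augment Res→P2→TankB→Out: bottleneck 4, flow now 14.
No augmenting path remains; maximum flow = 14.
By max-flow min-cut, the minimum cut capacity equals the max flow.
In the residual graph, reachable from Res: {Res, J5, P2, TankA}.
Min-cut edges: J5→TankB (5), P2→TankB (4), TankA→Out (5); capacity 5 + 4 + 5 = 14.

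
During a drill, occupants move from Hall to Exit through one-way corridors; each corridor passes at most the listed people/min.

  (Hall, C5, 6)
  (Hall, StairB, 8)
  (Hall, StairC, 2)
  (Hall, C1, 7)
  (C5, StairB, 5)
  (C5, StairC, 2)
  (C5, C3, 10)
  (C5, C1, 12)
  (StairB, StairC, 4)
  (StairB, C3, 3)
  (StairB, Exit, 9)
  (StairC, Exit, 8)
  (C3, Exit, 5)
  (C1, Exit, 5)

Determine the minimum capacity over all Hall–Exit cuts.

21

Augment Hall→StairB→Exit: bottleneck 8, flow now 8.
Augment Hall→StairC→Exit: bottleneck 2, flow now 10.
Augment Hall→C1→Exit: bottleneck 5, flow now 15.
Augment Hall→C5→StairB→Exit: bottleneck 1, flow now 16.
Augment Hall→C5→StairC→Exit: bottleneck 2, flow now 18.
Augment Hall→C5→C3→Exit: bottleneck 3, flow now 21.
No augmenting path remains; maximum flow = 21.
By max-flow min-cut, the minimum cut capacity equals the max flow.
In the residual graph, reachable from Hall: {Hall, C1}.
Min-cut edges: Hall→C5 (6), Hall→StairB (8), Hall→StairC (2), C1→Exit (5); capacity 6 + 8 + 2 + 5 = 21.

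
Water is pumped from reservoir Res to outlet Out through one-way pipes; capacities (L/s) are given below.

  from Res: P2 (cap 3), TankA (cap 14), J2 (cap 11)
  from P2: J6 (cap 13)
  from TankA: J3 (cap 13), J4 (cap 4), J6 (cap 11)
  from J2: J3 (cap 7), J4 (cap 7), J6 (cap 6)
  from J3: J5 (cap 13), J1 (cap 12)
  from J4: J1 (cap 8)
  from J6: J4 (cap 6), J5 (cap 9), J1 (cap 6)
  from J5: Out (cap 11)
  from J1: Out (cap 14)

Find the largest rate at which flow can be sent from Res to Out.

Augment Res→P2→J6→J5→Out: bottleneck 3, flow now 3.
Augment Res→TankA→J3→J5→Out: bottleneck 8, flow now 11.
Augment Res→TankA→J3→J1→Out: bottleneck 5, flow now 16.
Augment Res→TankA→J4→J1→Out: bottleneck 1, flow now 17.
Augment Res→J2→J3→J1→Out: bottleneck 7, flow now 24.
Augment Res→J2→J4→J1→Out: bottleneck 1, flow now 25.
No augmenting path remains; maximum flow = 25.
In the residual graph, reachable from Res: {Res, P2, TankA, J2, J3, J4, J6, J5, J1}.
Min-cut edges: J5→Out (11), J1→Out (14); capacity 11 + 14 = 25.
This cut is saturated, so no flow can exceed 25.

25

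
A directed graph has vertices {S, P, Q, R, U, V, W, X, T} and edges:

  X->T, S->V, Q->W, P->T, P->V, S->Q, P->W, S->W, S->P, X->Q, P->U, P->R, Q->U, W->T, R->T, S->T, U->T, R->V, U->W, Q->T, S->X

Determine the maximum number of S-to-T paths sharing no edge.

Assign every edge capacity 1; by Menger, the answer equals the max flow.
Path S→T (+1); total 1.
Path S→P→T (+1); total 2.
Path S→Q→T (+1); total 3.
Path S→W→T (+1); total 4.
Path S→X→T (+1); total 5.
No residual S→T path; max flow = 5.
Certifying cut of size 5: {S→P, S→Q, S→T, S→W, S→X}.

5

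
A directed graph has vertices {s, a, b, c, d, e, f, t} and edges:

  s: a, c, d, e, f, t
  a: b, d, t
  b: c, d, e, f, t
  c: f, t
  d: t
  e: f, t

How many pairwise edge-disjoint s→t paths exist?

Assign every edge capacity 1; by Menger, the answer equals the max flow.
Path s→t (+1); total 1.
Path s→a→t (+1); total 2.
Path s→c→t (+1); total 3.
Path s→d→t (+1); total 4.
Path s→e→t (+1); total 5.
No residual s→t path; max flow = 5.
Certifying cut of size 5: {s→a, s→c, s→d, s→e, s→t}.

5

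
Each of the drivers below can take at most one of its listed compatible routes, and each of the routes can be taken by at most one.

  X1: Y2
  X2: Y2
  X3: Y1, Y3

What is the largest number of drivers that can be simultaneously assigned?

2

Unit-capacity flow: source→left, listed edges, right→sink; max matching = max flow.
Augmenting path X1→Y2 (+1); matched 1.
Augmenting path X3→Y1 (+1); matched 2.
No augmenting path remains; maximum matching = 2.
König certificate: {X3, Y2} is a vertex cover of size 2 (every listed pair touches it), so no matching can be larger.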